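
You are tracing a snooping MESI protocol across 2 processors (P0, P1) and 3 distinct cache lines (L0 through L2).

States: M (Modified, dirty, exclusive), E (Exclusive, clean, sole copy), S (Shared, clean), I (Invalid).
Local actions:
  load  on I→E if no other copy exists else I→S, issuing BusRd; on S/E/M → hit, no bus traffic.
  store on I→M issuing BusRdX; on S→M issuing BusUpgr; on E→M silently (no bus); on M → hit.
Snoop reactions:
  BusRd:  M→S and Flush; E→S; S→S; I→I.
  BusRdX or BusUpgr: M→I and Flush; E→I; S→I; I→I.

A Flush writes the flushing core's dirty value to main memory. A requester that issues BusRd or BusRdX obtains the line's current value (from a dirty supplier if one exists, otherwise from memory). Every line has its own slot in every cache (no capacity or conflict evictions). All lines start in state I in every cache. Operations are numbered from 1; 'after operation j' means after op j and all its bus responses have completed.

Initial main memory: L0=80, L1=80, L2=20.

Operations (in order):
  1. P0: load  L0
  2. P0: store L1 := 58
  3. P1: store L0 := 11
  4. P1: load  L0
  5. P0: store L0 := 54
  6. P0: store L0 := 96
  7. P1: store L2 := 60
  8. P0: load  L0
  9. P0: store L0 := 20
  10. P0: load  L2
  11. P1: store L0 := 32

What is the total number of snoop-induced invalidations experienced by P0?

[1] P0: load  L0 | P0:E(80), P1:I | bus: BusRd
[2] P0: store L1 := 58 | P0:M(58), P1:I | bus: BusRdX
[3] P1: store L0 := 11 | P0:I, P1:M(11) | bus: BusRdX
[4] P1: load  L0 | P0:I, P1:M(11) | bus: none
[5] P0: store L0 := 54 | P0:M(54), P1:I | bus: BusRdX,Flush
[6] P0: store L0 := 96 | P0:M(96), P1:I | bus: none
[7] P1: store L2 := 60 | P0:I, P1:M(60) | bus: BusRdX
[8] P0: load  L0 | P0:M(96), P1:I | bus: none
[9] P0: store L0 := 20 | P0:M(20), P1:I | bus: none
[10] P0: load  L2 | P0:S(60), P1:S(60) | bus: BusRd,Flush
[11] P1: store L0 := 32 | P0:I, P1:M(32) | bus: BusRdX,Flush

invalidations = 2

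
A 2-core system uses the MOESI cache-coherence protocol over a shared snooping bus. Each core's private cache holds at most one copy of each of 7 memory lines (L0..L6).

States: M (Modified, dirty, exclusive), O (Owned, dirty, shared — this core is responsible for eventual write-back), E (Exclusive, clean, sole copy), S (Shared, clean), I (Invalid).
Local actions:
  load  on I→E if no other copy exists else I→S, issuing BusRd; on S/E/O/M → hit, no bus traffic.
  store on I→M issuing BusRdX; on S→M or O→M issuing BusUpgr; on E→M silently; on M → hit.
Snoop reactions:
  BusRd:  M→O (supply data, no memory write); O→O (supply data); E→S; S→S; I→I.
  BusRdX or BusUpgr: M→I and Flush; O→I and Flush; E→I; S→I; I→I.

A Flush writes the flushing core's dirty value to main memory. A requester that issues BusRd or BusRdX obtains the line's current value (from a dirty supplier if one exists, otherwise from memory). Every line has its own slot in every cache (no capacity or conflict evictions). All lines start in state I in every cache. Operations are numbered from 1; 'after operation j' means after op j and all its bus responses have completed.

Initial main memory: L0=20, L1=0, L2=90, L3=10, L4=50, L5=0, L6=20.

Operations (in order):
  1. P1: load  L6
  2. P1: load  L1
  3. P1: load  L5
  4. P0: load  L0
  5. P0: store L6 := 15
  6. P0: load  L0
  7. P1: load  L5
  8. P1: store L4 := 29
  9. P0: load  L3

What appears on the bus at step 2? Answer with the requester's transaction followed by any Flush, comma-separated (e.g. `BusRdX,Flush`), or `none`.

bus = BusRd

[1] P1: load  L6 | P0:I, P1:E(20) | bus: BusRd
[2] P1: load  L1 | P0:I, P1:E(0) | bus: BusRd
[3] P1: load  L5 | P0:I, P1:E(0) | bus: BusRd
[4] P0: load  L0 | P0:E(20), P1:I | bus: BusRd
[5] P0: store L6 := 15 | P0:M(15), P1:I | bus: BusRdX
[6] P0: load  L0 | P0:E(20), P1:I | bus: none
[7] P1: load  L5 | P0:I, P1:E(0) | bus: none
[8] P1: store L4 := 29 | P0:I, P1:M(29) | bus: BusRdX
[9] P0: load  L3 | P0:E(10), P1:I | bus: BusRd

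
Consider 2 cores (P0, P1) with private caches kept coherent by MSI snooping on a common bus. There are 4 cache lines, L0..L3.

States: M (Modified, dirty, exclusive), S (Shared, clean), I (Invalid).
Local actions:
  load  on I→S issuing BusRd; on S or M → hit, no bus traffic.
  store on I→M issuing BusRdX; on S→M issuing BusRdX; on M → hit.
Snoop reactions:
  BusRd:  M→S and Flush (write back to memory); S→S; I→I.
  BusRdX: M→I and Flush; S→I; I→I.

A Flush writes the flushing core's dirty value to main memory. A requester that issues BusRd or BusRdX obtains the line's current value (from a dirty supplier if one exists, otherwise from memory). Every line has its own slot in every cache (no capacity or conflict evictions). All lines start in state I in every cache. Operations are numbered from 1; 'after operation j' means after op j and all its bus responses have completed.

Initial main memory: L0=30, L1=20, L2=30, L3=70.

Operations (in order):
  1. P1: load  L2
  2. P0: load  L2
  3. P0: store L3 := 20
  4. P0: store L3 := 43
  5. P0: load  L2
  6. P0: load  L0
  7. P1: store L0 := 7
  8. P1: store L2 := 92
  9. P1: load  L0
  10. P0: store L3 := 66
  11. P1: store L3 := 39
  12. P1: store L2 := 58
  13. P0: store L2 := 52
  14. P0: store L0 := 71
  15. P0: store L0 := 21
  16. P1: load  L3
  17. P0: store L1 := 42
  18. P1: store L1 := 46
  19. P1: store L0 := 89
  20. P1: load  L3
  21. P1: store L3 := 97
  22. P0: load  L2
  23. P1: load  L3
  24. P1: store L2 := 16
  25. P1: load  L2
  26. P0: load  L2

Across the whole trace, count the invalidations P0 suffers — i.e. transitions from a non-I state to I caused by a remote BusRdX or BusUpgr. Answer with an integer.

1. P1: load  L2  bus=[BusRd]  L2: P0=I P1=S  mem[L2]=30
2. P0: load  L2  bus=[BusRd]  L2: P0=S P1=S  mem[L2]=30
3. P0: store L3 := 20  bus=[BusRdX]  L3: P0=M P1=I  mem[L3]=70
4. P0: store L3 := 43  bus=[-]  L3: P0=M P1=I  mem[L3]=70
5. P0: load  L2  bus=[-]  L2: P0=S P1=S  mem[L2]=30
6. P0: load  L0  bus=[BusRd]  L0: P0=S P1=I  mem[L0]=30
7. P1: store L0 := 7  bus=[BusRdX]  L0: P0=I P1=M  mem[L0]=30
8. P1: store L2 := 92  bus=[BusRdX]  L2: P0=I P1=M  mem[L2]=30
9. P1: load  L0  bus=[-]  L0: P0=I P1=M  mem[L0]=30
10. P0: store L3 := 66  bus=[-]  L3: P0=M P1=I  mem[L3]=70
11. P1: store L3 := 39  bus=[BusRdX,Flush]  L3: P0=I P1=M  mem[L3]=66
12. P1: store L2 := 58  bus=[-]  L2: P0=I P1=M  mem[L2]=30
13. P0: store L2 := 52  bus=[BusRdX,Flush]  L2: P0=M P1=I  mem[L2]=58
14. P0: store L0 := 71  bus=[BusRdX,Flush]  L0: P0=M P1=I  mem[L0]=7
15. P0: store L0 := 21  bus=[-]  L0: P0=M P1=I  mem[L0]=7
16. P1: load  L3  bus=[-]  L3: P0=I P1=M  mem[L3]=66
17. P0: store L1 := 42  bus=[BusRdX]  L1: P0=M P1=I  mem[L1]=20
18. P1: store L1 := 46  bus=[BusRdX,Flush]  L1: P0=I P1=M  mem[L1]=42
19. P1: store L0 := 89  bus=[BusRdX,Flush]  L0: P0=I P1=M  mem[L0]=21
20. P1: load  L3  bus=[-]  L3: P0=I P1=M  mem[L3]=66
21. P1: store L3 := 97  bus=[-]  L3: P0=I P1=M  mem[L3]=66
22. P0: load  L2  bus=[-]  L2: P0=M P1=I  mem[L2]=58
23. P1: load  L3  bus=[-]  L3: P0=I P1=M  mem[L3]=66
24. P1: store L2 := 16  bus=[BusRdX,Flush]  L2: P0=I P1=M  mem[L2]=52
25. P1: load  L2  bus=[-]  L2: P0=I P1=M  mem[L2]=52
26. P0: load  L2  bus=[BusRd,Flush]  L2: P0=S P1=S  mem[L2]=16

invalidations = 6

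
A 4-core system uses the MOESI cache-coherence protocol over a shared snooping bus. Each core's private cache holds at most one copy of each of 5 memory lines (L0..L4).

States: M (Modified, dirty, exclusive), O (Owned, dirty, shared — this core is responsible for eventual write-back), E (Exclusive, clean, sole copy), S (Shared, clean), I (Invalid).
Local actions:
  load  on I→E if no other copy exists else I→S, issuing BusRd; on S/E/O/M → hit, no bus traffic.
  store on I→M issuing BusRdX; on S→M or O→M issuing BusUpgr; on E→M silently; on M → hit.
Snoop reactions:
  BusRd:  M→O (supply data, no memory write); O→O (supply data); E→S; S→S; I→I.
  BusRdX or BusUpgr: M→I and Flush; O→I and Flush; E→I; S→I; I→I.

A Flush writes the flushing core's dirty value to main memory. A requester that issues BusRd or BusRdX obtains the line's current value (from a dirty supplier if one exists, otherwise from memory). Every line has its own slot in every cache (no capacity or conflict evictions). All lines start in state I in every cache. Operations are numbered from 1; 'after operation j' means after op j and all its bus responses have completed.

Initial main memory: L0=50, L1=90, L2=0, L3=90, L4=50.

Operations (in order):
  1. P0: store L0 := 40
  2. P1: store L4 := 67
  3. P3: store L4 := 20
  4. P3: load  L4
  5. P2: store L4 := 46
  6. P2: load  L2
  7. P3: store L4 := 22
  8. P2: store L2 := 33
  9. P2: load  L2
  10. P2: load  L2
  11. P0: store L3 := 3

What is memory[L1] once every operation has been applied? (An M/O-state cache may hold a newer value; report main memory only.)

memory[L1] = 90

  op1 P0: store L0 := 40 → M/I/I/I on L0; bus BusRdX; mem=50
  op2 P1: store L4 := 67 → I/M/I/I on L4; bus BusRdX; mem=50
  op3 P3: store L4 := 20 → I/I/I/M on L4; bus BusRdX Flush; mem=67
  op4 P3: load  L4 → I/I/I/M on L4; bus (none); mem=67
  op5 P2: store L4 := 46 → I/I/M/I on L4; bus BusRdX Flush; mem=20
  op6 P2: load  L2 → I/I/E/I on L2; bus BusRd; mem=0
  op7 P3: store L4 := 22 → I/I/I/M on L4; bus BusRdX Flush; mem=46
  op8 P2: store L2 := 33 → I/I/M/I on L2; bus (none); mem=0
  op9 P2: load  L2 → I/I/M/I on L2; bus (none); mem=0
  op10 P2: load  L2 → I/I/M/I on L2; bus (none); mem=0
  op11 P0: store L3 := 3 → M/I/I/I on L3; bus BusRdX; mem=90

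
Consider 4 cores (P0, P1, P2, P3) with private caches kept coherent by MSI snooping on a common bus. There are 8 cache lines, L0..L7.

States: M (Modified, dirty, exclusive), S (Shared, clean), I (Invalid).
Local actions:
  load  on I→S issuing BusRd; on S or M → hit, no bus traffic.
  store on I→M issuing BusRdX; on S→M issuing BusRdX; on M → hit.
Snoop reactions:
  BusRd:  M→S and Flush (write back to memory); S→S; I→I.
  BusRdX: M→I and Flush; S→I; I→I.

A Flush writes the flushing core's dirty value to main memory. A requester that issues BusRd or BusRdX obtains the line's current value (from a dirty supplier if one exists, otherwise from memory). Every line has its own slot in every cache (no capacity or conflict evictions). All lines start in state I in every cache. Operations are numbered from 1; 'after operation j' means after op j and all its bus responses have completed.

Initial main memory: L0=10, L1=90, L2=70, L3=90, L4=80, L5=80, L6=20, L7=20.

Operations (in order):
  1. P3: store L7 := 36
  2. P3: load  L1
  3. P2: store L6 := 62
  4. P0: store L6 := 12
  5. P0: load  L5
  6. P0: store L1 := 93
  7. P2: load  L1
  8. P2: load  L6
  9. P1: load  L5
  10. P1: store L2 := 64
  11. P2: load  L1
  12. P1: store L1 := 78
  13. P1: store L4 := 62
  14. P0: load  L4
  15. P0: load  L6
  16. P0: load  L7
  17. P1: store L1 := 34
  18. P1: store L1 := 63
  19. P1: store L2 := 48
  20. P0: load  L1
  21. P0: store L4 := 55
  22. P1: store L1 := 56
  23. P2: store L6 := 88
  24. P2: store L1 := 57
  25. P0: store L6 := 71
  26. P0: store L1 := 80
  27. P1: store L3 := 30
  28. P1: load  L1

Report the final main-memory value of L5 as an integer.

step 1: P3: store L7 := 36  ⟶  IIIM  (L7)  txn=BusRdX  M[L7]=20
step 2: P3: load  L1  ⟶  IIIS  (L1)  txn=BusRd  M[L1]=90
step 3: P2: store L6 := 62  ⟶  IIMI  (L6)  txn=BusRdX  M[L6]=20
step 4: P0: store L6 := 12  ⟶  MIII  (L6)  txn=BusRdX+Flush  M[L6]=62
step 5: P0: load  L5  ⟶  SIII  (L5)  txn=BusRd  M[L5]=80
step 6: P0: store L1 := 93  ⟶  MIII  (L1)  txn=BusRdX  M[L1]=90
step 7: P2: load  L1  ⟶  SISI  (L1)  txn=BusRd+Flush  M[L1]=93
step 8: P2: load  L6  ⟶  SISI  (L6)  txn=BusRd+Flush  M[L6]=12
step 9: P1: load  L5  ⟶  SSII  (L5)  txn=BusRd  M[L5]=80
step 10: P1: store L2 := 64  ⟶  IMII  (L2)  txn=BusRdX  M[L2]=70
step 11: P2: load  L1  ⟶  SISI  (L1)  txn=∅  M[L1]=93
step 12: P1: store L1 := 78  ⟶  IMII  (L1)  txn=BusRdX  M[L1]=93
step 13: P1: store L4 := 62  ⟶  IMII  (L4)  txn=BusRdX  M[L4]=80
step 14: P0: load  L4  ⟶  SSII  (L4)  txn=BusRd+Flush  M[L4]=62
step 15: P0: load  L6  ⟶  SISI  (L6)  txn=∅  M[L6]=12
step 16: P0: load  L7  ⟶  SIIS  (L7)  txn=BusRd+Flush  M[L7]=36
step 17: P1: store L1 := 34  ⟶  IMII  (L1)  txn=∅  M[L1]=93
step 18: P1: store L1 := 63  ⟶  IMII  (L1)  txn=∅  M[L1]=93
step 19: P1: store L2 := 48  ⟶  IMII  (L2)  txn=∅  M[L2]=70
step 20: P0: load  L1  ⟶  SSII  (L1)  txn=BusRd+Flush  M[L1]=63
step 21: P0: store L4 := 55  ⟶  MIII  (L4)  txn=BusRdX  M[L4]=62
step 22: P1: store L1 := 56  ⟶  IMII  (L1)  txn=BusRdX  M[L1]=63
step 23: P2: store L6 := 88  ⟶  IIMI  (L6)  txn=BusRdX  M[L6]=12
step 24: P2: store L1 := 57  ⟶  IIMI  (L1)  txn=BusRdX+Flush  M[L1]=56
step 25: P0: store L6 := 71  ⟶  MIII  (L6)  txn=BusRdX+Flush  M[L6]=88
step 26: P0: store L1 := 80  ⟶  MIII  (L1)  txn=BusRdX+Flush  M[L1]=57
step 27: P1: store L3 := 30  ⟶  IMII  (L3)  txn=BusRdX  M[L3]=90
step 28: P1: load  L1  ⟶  SSII  (L1)  txn=BusRd+Flush  M[L1]=80

memory[L5] = 80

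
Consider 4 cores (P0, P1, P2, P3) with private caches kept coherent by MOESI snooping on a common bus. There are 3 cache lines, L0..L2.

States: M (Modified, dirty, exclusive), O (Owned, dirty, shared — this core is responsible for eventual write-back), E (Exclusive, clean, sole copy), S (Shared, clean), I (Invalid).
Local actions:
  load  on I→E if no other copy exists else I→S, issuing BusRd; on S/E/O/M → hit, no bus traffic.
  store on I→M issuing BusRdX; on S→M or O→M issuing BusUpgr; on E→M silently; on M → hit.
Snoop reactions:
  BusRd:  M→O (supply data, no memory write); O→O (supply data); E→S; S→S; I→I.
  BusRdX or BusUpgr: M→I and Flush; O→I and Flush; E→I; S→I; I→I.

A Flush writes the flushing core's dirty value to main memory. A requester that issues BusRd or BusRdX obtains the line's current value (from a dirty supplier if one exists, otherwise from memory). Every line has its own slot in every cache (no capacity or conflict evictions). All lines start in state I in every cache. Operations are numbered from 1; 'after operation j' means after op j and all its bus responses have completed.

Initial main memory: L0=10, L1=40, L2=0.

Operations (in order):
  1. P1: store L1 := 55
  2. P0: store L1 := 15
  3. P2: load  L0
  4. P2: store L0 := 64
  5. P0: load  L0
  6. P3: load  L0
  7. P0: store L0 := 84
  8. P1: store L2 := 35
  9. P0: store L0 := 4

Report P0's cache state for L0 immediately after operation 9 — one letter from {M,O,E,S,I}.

state = M

[1] P1: store L1 := 55 | P0:I, P1:M(55), P2:I, P3:I | bus: BusRdX
[2] P0: store L1 := 15 | P0:M(15), P1:I, P2:I, P3:I | bus: BusRdX,Flush
[3] P2: load  L0 | P0:I, P1:I, P2:E(10), P3:I | bus: BusRd
[4] P2: store L0 := 64 | P0:I, P1:I, P2:M(64), P3:I | bus: none
[5] P0: load  L0 | P0:S(64), P1:I, P2:O(64), P3:I | bus: BusRd
[6] P3: load  L0 | P0:S(64), P1:I, P2:O(64), P3:S(64) | bus: BusRd
[7] P0: store L0 := 84 | P0:M(84), P1:I, P2:I, P3:I | bus: BusUpgr,Flush
[8] P1: store L2 := 35 | P0:I, P1:M(35), P2:I, P3:I | bus: BusRdX
[9] P0: store L0 := 4 | P0:M(4), P1:I, P2:I, P3:I | bus: none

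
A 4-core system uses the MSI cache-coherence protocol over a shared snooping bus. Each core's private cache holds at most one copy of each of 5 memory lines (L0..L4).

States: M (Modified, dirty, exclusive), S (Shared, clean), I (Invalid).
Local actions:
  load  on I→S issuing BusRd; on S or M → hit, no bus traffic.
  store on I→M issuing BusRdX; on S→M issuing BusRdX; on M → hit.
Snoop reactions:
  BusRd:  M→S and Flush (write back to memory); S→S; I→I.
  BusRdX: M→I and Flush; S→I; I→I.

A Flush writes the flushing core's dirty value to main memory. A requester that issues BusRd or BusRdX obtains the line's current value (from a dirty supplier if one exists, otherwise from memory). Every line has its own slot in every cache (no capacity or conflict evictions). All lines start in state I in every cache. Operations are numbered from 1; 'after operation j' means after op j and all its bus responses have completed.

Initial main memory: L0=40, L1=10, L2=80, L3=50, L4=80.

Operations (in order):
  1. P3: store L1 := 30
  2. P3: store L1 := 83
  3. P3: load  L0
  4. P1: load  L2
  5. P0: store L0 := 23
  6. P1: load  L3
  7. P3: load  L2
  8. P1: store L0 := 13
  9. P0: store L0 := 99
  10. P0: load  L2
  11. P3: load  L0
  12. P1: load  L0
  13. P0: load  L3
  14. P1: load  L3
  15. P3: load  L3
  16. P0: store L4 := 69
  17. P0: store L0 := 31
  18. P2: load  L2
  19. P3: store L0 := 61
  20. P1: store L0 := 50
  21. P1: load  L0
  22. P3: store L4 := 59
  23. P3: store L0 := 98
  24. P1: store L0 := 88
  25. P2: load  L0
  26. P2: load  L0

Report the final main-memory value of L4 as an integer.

  op1 P3: store L1 := 30 → I/I/I/M on L1; bus BusRdX; mem=10
  op2 P3: store L1 := 83 → I/I/I/M on L1; bus (none); mem=10
  op3 P3: load  L0 → I/I/I/S on L0; bus BusRd; mem=40
  op4 P1: load  L2 → I/S/I/I on L2; bus BusRd; mem=80
  op5 P0: store L0 := 23 → M/I/I/I on L0; bus BusRdX; mem=40
  op6 P1: load  L3 → I/S/I/I on L3; bus BusRd; mem=50
  op7 P3: load  L2 → I/S/I/S on L2; bus BusRd; mem=80
  op8 P1: store L0 := 13 → I/M/I/I on L0; bus BusRdX Flush; mem=23
  op9 P0: store L0 := 99 → M/I/I/I on L0; bus BusRdX Flush; mem=13
  op10 P0: load  L2 → S/S/I/S on L2; bus BusRd; mem=80
  op11 P3: load  L0 → S/I/I/S on L0; bus BusRd Flush; mem=99
  op12 P1: load  L0 → S/S/I/S on L0; bus BusRd; mem=99
  op13 P0: load  L3 → S/S/I/I on L3; bus BusRd; mem=50
  op14 P1: load  L3 → S/S/I/I on L3; bus (none); mem=50
  op15 P3: load  L3 → S/S/I/S on L3; bus BusRd; mem=50
  op16 P0: store L4 := 69 → M/I/I/I on L4; bus BusRdX; mem=80
  op17 P0: store L0 := 31 → M/I/I/I on L0; bus BusRdX; mem=99
  op18 P2: load  L2 → S/S/S/S on L2; bus BusRd; mem=80
  op19 P3: store L0 := 61 → I/I/I/M on L0; bus BusRdX Flush; mem=31
  op20 P1: store L0 := 50 → I/M/I/I on L0; bus BusRdX Flush; mem=61
  op21 P1: load  L0 → I/M/I/I on L0; bus (none); mem=61
  op22 P3: store L4 := 59 → I/I/I/M on L4; bus BusRdX Flush; mem=69
  op23 P3: store L0 := 98 → I/I/I/M on L0; bus BusRdX Flush; mem=50
  op24 P1: store L0 := 88 → I/M/I/I on L0; bus BusRdX Flush; mem=98
  op25 P2: load  L0 → I/S/S/I on L0; bus BusRd Flush; mem=88
  op26 P2: load  L0 → I/S/S/I on L0; bus (none); mem=88

memory[L4] = 69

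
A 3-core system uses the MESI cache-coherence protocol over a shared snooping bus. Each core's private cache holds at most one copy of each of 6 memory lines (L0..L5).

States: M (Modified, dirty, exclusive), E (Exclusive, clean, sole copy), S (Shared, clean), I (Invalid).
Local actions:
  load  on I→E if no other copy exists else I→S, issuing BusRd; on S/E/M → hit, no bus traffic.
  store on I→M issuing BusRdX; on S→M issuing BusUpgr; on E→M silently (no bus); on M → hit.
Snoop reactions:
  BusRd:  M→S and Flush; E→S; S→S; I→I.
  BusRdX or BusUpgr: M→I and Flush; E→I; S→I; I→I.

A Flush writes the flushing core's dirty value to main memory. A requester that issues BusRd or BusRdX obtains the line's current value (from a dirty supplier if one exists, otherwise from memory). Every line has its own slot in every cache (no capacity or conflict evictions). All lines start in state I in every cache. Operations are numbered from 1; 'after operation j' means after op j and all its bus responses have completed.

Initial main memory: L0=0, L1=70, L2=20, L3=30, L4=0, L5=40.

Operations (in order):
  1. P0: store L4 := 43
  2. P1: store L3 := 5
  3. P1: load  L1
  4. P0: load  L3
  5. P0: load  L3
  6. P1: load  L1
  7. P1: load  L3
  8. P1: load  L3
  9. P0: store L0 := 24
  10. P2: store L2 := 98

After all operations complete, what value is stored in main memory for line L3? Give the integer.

memory[L3] = 5

step 1: P0: store L4 := 43  ⟶  MII  (L4)  txn=BusRdX  M[L4]=0
step 2: P1: store L3 := 5  ⟶  IMI  (L3)  txn=BusRdX  M[L3]=30
step 3: P1: load  L1  ⟶  IEI  (L1)  txn=BusRd  M[L1]=70
step 4: P0: load  L3  ⟶  SSI  (L3)  txn=BusRd+Flush  M[L3]=5
step 5: P0: load  L3  ⟶  SSI  (L3)  txn=∅  M[L3]=5
step 6: P1: load  L1  ⟶  IEI  (L1)  txn=∅  M[L1]=70
step 7: P1: load  L3  ⟶  SSI  (L3)  txn=∅  M[L3]=5
step 8: P1: load  L3  ⟶  SSI  (L3)  txn=∅  M[L3]=5
step 9: P0: store L0 := 24  ⟶  MII  (L0)  txn=BusRdX  M[L0]=0
step 10: P2: store L2 := 98  ⟶  IIM  (L2)  txn=BusRdX  M[L2]=20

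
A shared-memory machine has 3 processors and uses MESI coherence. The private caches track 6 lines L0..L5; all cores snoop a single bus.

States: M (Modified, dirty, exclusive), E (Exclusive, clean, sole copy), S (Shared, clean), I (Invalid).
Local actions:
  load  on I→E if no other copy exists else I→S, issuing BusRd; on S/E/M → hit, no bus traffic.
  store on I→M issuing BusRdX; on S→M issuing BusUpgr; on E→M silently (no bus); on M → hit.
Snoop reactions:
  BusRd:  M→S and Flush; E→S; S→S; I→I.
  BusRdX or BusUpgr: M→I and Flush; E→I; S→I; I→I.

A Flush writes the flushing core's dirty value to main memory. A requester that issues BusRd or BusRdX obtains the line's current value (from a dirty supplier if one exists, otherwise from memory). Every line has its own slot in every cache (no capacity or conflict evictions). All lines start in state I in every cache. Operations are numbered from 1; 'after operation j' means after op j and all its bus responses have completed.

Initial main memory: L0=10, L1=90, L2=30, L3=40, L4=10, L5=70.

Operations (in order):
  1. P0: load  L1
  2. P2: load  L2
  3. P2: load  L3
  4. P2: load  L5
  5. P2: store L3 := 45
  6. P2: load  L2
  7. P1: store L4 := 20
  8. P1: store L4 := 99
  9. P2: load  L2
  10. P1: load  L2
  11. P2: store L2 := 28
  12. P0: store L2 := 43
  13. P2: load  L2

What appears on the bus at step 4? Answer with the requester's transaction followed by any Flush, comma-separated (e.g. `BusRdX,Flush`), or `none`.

bus = BusRd

  op1 P0: load  L1 → E/I/I on L1; bus BusRd; mem=90
  op2 P2: load  L2 → I/I/E on L2; bus BusRd; mem=30
  op3 P2: load  L3 → I/I/E on L3; bus BusRd; mem=40
  op4 P2: load  L5 → I/I/E on L5; bus BusRd; mem=70
  op5 P2: store L3 := 45 → I/I/M on L3; bus (none); mem=40
  op6 P2: load  L2 → I/I/E on L2; bus (none); mem=30
  op7 P1: store L4 := 20 → I/M/I on L4; bus BusRdX; mem=10
  op8 P1: store L4 := 99 → I/M/I on L4; bus (none); mem=10
  op9 P2: load  L2 → I/I/E on L2; bus (none); mem=30
  op10 P1: load  L2 → I/S/S on L2; bus BusRd; mem=30
  op11 P2: store L2 := 28 → I/I/M on L2; bus BusUpgr; mem=30
  op12 P0: store L2 := 43 → M/I/I on L2; bus BusRdX Flush; mem=28
  op13 P2: load  L2 → S/I/S on L2; bus BusRd Flush; mem=43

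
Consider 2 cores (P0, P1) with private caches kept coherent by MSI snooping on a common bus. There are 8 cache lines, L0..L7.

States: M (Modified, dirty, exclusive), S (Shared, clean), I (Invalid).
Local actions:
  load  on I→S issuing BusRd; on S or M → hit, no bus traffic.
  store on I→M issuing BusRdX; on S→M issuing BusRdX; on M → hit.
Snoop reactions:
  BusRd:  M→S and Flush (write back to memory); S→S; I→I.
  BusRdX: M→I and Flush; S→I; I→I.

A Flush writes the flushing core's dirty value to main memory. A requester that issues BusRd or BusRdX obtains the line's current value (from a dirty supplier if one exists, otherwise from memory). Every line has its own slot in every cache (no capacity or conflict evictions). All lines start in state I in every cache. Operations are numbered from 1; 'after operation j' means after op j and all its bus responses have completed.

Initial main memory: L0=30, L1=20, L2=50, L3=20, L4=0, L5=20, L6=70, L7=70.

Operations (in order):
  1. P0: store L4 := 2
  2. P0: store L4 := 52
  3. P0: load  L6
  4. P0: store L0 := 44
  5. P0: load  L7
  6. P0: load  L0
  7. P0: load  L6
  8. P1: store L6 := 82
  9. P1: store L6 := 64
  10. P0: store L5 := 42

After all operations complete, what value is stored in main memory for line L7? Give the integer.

memory[L7] = 70

step 1: P0: store L4 := 2  ⟶  MI  (L4)  txn=BusRdX  M[L4]=0
step 2: P0: store L4 := 52  ⟶  MI  (L4)  txn=∅  M[L4]=0
step 3: P0: load  L6  ⟶  SI  (L6)  txn=BusRd  M[L6]=70
step 4: P0: store L0 := 44  ⟶  MI  (L0)  txn=BusRdX  M[L0]=30
step 5: P0: load  L7  ⟶  SI  (L7)  txn=BusRd  M[L7]=70
step 6: P0: load  L0  ⟶  MI  (L0)  txn=∅  M[L0]=30
step 7: P0: load  L6  ⟶  SI  (L6)  txn=∅  M[L6]=70
step 8: P1: store L6 := 82  ⟶  IM  (L6)  txn=BusRdX  M[L6]=70
step 9: P1: store L6 := 64  ⟶  IM  (L6)  txn=∅  M[L6]=70
step 10: P0: store L5 := 42  ⟶  MI  (L5)  txn=BusRdX  M[L5]=20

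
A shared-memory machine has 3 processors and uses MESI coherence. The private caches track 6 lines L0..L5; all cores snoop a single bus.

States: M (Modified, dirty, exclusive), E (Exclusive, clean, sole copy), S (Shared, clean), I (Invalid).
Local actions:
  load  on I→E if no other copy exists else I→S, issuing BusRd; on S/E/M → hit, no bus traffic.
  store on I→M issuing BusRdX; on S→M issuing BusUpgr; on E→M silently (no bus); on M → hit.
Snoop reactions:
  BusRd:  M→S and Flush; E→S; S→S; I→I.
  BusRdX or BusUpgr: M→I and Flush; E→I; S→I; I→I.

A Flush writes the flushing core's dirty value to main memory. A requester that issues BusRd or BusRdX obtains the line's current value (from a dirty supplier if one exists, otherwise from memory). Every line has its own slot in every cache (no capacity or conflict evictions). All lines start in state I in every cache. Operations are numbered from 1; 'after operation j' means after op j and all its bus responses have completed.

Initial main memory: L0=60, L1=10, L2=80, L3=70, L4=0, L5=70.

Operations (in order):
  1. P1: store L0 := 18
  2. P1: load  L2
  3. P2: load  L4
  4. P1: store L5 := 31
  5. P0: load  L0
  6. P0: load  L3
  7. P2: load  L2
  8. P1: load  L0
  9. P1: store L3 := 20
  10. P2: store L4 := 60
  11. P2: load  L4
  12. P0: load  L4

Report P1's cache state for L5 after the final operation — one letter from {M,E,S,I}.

  op1 P1: store L0 := 18 → I/M/I on L0; bus BusRdX; mem=60
  op2 P1: load  L2 → I/E/I on L2; bus BusRd; mem=80
  op3 P2: load  L4 → I/I/E on L4; bus BusRd; mem=0
  op4 P1: store L5 := 31 → I/M/I on L5; bus BusRdX; mem=70
  op5 P0: load  L0 → S/S/I on L0; bus BusRd Flush; mem=18
  op6 P0: load  L3 → E/I/I on L3; bus BusRd; mem=70
  op7 P2: load  L2 → I/S/S on L2; bus BusRd; mem=80
  op8 P1: load  L0 → S/S/I on L0; bus (none); mem=18
  op9 P1: store L3 := 20 → I/M/I on L3; bus BusRdX; mem=70
  op10 P2: store L4 := 60 → I/I/M on L4; bus (none); mem=0
  op11 P2: load  L4 → I/I/M on L4; bus (none); mem=0
  op12 P0: load  L4 → S/I/S on L4; bus BusRd Flush; mem=60

state = M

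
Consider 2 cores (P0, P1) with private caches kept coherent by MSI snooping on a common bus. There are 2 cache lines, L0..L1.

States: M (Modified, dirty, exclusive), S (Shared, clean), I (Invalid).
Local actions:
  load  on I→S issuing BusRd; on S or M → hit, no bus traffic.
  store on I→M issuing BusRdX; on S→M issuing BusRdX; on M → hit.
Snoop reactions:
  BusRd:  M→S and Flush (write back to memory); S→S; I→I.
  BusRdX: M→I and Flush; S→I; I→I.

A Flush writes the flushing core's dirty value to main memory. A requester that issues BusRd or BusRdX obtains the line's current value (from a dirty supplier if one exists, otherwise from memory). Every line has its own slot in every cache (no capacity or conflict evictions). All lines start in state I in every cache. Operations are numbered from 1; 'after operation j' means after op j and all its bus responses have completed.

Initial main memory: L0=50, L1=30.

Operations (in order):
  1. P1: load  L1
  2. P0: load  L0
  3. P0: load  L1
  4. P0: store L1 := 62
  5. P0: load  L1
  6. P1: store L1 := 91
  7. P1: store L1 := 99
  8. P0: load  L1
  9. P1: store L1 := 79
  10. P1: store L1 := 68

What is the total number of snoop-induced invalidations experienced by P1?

1. P1: load  L1  bus=[BusRd]  L1: P0=I P1=S  mem[L1]=30
2. P0: load  L0  bus=[BusRd]  L0: P0=S P1=I  mem[L0]=50
3. P0: load  L1  bus=[BusRd]  L1: P0=S P1=S  mem[L1]=30
4. P0: store L1 := 62  bus=[BusRdX]  L1: P0=M P1=I  mem[L1]=30
5. P0: load  L1  bus=[-]  L1: P0=M P1=I  mem[L1]=30
6. P1: store L1 := 91  bus=[BusRdX,Flush]  L1: P0=I P1=M  mem[L1]=62
7. P1: store L1 := 99  bus=[-]  L1: P0=I P1=M  mem[L1]=62
8. P0: load  L1  bus=[BusRd,Flush]  L1: P0=S P1=S  mem[L1]=99
9. P1: store L1 := 79  bus=[BusRdX]  L1: P0=I P1=M  mem[L1]=99
10. P1: store L1 := 68  bus=[-]  L1: P0=I P1=M  mem[L1]=99

invalidations = 1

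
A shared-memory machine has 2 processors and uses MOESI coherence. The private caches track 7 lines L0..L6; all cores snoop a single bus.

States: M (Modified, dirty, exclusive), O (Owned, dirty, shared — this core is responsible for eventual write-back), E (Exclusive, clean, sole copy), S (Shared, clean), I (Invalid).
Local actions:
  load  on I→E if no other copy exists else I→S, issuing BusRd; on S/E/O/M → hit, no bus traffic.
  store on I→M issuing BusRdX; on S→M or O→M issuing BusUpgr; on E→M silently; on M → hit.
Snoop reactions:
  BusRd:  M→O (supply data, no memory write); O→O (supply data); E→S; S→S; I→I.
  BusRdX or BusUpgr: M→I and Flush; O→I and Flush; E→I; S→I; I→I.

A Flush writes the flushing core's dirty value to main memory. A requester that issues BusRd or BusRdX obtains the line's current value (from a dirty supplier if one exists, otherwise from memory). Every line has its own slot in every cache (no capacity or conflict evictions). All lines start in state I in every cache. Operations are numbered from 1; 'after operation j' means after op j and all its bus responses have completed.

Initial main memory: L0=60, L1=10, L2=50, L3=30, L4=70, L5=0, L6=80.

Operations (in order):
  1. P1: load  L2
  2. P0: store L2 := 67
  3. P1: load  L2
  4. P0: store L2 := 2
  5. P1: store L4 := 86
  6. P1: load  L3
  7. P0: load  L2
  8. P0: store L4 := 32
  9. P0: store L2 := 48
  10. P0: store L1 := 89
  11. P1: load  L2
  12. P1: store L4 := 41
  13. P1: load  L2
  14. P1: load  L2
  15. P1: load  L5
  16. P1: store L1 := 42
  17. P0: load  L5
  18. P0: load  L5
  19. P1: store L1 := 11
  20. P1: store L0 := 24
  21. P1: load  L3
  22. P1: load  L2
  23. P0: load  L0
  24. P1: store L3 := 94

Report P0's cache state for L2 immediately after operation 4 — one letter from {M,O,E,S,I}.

state = M

1. P1: load  L2  bus=[BusRd]  L2: P0=I P1=E  mem[L2]=50
2. P0: store L2 := 67  bus=[BusRdX]  L2: P0=M P1=I  mem[L2]=50
3. P1: load  L2  bus=[BusRd]  L2: P0=O P1=S  mem[L2]=50
4. P0: store L2 := 2  bus=[BusUpgr]  L2: P0=M P1=I  mem[L2]=50
5. P1: store L4 := 86  bus=[BusRdX]  L4: P0=I P1=M  mem[L4]=70
6. P1: load  L3  bus=[BusRd]  L3: P0=I P1=E  mem[L3]=30
7. P0: load  L2  bus=[-]  L2: P0=M P1=I  mem[L2]=50
8. P0: store L4 := 32  bus=[BusRdX,Flush]  L4: P0=M P1=I  mem[L4]=86
9. P0: store L2 := 48  bus=[-]  L2: P0=M P1=I  mem[L2]=50
10. P0: store L1 := 89  bus=[BusRdX]  L1: P0=M P1=I  mem[L1]=10
11. P1: load  L2  bus=[BusRd]  L2: P0=O P1=S  mem[L2]=50
12. P1: store L4 := 41  bus=[BusRdX,Flush]  L4: P0=I P1=M  mem[L4]=32
13. P1: load  L2  bus=[-]  L2: P0=O P1=S  mem[L2]=50
14. P1: load  L2  bus=[-]  L2: P0=O P1=S  mem[L2]=50
15. P1: load  L5  bus=[BusRd]  L5: P0=I P1=E  mem[L5]=0
16. P1: store L1 := 42  bus=[BusRdX,Flush]  L1: P0=I P1=M  mem[L1]=89
17. P0: load  L5  bus=[BusRd]  L5: P0=S P1=S  mem[L5]=0
18. P0: load  L5  bus=[-]  L5: P0=S P1=S  mem[L5]=0
19. P1: store L1 := 11  bus=[-]  L1: P0=I P1=M  mem[L1]=89
20. P1: store L0 := 24  bus=[BusRdX]  L0: P0=I P1=M  mem[L0]=60
21. P1: load  L3  bus=[-]  L3: P0=I P1=E  mem[L3]=30
22. P1: load  L2  bus=[-]  L2: P0=O P1=S  mem[L2]=50
23. P0: load  L0  bus=[BusRd]  L0: P0=S P1=O  mem[L0]=60
24. P1: store L3 := 94  bus=[-]  L3: P0=I P1=M  mem[L3]=30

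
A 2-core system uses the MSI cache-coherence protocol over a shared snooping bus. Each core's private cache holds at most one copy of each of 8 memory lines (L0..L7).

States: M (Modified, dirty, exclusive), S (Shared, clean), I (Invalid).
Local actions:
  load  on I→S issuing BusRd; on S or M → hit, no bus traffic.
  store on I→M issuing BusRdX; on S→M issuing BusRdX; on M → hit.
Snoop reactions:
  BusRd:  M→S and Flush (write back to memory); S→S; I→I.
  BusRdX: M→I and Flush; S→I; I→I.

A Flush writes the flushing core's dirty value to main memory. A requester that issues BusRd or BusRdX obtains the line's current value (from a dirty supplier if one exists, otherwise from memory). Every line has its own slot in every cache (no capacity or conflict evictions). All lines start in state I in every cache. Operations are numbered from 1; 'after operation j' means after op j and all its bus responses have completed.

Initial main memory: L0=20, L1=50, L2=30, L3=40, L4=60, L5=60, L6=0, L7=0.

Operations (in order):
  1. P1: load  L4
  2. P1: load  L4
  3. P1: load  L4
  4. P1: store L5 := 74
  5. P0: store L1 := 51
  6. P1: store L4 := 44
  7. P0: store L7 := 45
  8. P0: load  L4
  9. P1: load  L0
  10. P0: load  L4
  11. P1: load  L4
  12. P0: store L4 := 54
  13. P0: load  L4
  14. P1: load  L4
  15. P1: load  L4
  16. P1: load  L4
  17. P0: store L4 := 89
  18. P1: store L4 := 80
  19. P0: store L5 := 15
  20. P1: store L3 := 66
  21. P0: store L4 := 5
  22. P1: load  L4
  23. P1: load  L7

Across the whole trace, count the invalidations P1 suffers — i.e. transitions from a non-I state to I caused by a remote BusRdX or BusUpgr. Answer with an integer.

  op1 P1: load  L4 → I/S on L4; bus BusRd; mem=60
  op2 P1: load  L4 → I/S on L4; bus (none); mem=60
  op3 P1: load  L4 → I/S on L4; bus (none); mem=60
  op4 P1: store L5 := 74 → I/M on L5; bus BusRdX; mem=60
  op5 P0: store L1 := 51 → M/I on L1; bus BusRdX; mem=50
  op6 P1: store L4 := 44 → I/M on L4; bus BusRdX; mem=60
  op7 P0: store L7 := 45 → M/I on L7; bus BusRdX; mem=0
  op8 P0: load  L4 → S/S on L4; bus BusRd Flush; mem=44
  op9 P1: load  L0 → I/S on L0; bus BusRd; mem=20
  op10 P0: load  L4 → S/S on L4; bus (none); mem=44
  op11 P1: load  L4 → S/S on L4; bus (none); mem=44
  op12 P0: store L4 := 54 → M/I on L4; bus BusRdX; mem=44
  op13 P0: load  L4 → M/I on L4; bus (none); mem=44
  op14 P1: load  L4 → S/S on L4; bus BusRd Flush; mem=54
  op15 P1: load  L4 → S/S on L4; bus (none); mem=54
  op16 P1: load  L4 → S/S on L4; bus (none); mem=54
  op17 P0: store L4 := 89 → M/I on L4; bus BusRdX; mem=54
  op18 P1: store L4 := 80 → I/M on L4; bus BusRdX Flush; mem=89
  op19 P0: store L5 := 15 → M/I on L5; bus BusRdX Flush; mem=74
  op20 P1: store L3 := 66 → I/M on L3; bus BusRdX; mem=40
  op21 P0: store L4 := 5 → M/I on L4; bus BusRdX Flush; mem=80
  op22 P1: load  L4 → S/S on L4; bus BusRd Flush; mem=5
  op23 P1: load  L7 → S/S on L7; bus BusRd Flush; mem=45

invalidations = 4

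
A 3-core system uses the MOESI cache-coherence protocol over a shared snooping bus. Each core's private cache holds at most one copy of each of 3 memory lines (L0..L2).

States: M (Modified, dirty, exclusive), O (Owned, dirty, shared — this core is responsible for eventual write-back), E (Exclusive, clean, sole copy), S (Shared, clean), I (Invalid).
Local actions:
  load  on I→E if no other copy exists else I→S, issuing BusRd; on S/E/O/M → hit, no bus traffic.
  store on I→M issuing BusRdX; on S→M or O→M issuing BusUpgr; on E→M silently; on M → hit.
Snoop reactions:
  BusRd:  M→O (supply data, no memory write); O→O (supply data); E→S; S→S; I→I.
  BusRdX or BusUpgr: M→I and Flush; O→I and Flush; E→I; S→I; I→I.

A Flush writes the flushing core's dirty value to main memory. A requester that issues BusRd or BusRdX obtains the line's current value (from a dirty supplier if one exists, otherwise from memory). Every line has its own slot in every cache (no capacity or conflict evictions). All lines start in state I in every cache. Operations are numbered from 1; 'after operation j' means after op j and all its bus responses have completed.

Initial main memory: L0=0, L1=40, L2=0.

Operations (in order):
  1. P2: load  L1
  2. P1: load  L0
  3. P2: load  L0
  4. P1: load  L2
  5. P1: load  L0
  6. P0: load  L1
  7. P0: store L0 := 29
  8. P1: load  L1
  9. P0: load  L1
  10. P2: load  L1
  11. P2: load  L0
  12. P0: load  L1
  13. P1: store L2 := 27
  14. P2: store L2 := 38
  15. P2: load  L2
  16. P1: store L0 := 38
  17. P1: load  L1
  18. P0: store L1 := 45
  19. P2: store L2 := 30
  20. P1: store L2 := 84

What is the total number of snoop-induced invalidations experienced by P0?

invalidations = 1

step 1: P2: load  L1  ⟶  IIE  (L1)  txn=BusRd  M[L1]=40
step 2: P1: load  L0  ⟶  IEI  (L0)  txn=BusRd  M[L0]=0
step 3: P2: load  L0  ⟶  ISS  (L0)  txn=BusRd  M[L0]=0
step 4: P1: load  L2  ⟶  IEI  (L2)  txn=BusRd  M[L2]=0
step 5: P1: load  L0  ⟶  ISS  (L0)  txn=∅  M[L0]=0
step 6: P0: load  L1  ⟶  SIS  (L1)  txn=BusRd  M[L1]=40
step 7: P0: store L0 := 29  ⟶  MII  (L0)  txn=BusRdX  M[L0]=0
step 8: P1: load  L1  ⟶  SSS  (L1)  txn=BusRd  M[L1]=40
step 9: P0: load  L1  ⟶  SSS  (L1)  txn=∅  M[L1]=40
step 10: P2: load  L1  ⟶  SSS  (L1)  txn=∅  M[L1]=40
step 11: P2: load  L0  ⟶  OIS  (L0)  txn=BusRd  M[L0]=0
step 12: P0: load  L1  ⟶  SSS  (L1)  txn=∅  M[L1]=40
step 13: P1: store L2 := 27  ⟶  IMI  (L2)  txn=∅  M[L2]=0
step 14: P2: store L2 := 38  ⟶  IIM  (L2)  txn=BusRdX+Flush  M[L2]=27
step 15: P2: load  L2  ⟶  IIM  (L2)  txn=∅  M[L2]=27
step 16: P1: store L0 := 38  ⟶  IMI  (L0)  txn=BusRdX+Flush  M[L0]=29
step 17: P1: load  L1  ⟶  SSS  (L1)  txn=∅  M[L1]=40
step 18: P0: store L1 := 45  ⟶  MII  (L1)  txn=BusUpgr  M[L1]=40
step 19: P2: store L2 := 30  ⟶  IIM  (L2)  txn=∅  M[L2]=27
step 20: P1: store L2 := 84  ⟶  IMI  (L2)  txn=BusRdX+Flush  M[L2]=30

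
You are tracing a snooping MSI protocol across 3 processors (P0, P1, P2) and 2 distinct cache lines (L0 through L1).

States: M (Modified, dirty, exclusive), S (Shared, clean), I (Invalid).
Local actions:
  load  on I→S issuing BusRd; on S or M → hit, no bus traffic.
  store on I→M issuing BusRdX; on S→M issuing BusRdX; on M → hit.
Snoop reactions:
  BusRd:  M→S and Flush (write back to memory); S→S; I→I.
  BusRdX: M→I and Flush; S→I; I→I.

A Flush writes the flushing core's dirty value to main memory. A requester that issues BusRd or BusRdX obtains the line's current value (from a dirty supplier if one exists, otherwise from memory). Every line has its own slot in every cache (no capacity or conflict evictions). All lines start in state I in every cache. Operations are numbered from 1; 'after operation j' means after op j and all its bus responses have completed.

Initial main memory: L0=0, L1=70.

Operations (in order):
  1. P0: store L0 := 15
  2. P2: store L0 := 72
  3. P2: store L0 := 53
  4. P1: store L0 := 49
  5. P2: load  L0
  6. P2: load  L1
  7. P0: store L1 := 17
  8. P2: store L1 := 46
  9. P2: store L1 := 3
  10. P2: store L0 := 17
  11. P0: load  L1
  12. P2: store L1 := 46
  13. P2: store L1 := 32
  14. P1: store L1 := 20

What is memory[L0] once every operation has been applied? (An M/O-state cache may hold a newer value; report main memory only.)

memory[L0] = 49

  op1 P0: store L0 := 15 → M/I/I on L0; bus BusRdX; mem=0
  op2 P2: store L0 := 72 → I/I/M on L0; bus BusRdX Flush; mem=15
  op3 P2: store L0 := 53 → I/I/M on L0; bus (none); mem=15
  op4 P1: store L0 := 49 → I/M/I on L0; bus BusRdX Flush; mem=53
  op5 P2: load  L0 → I/S/S on L0; bus BusRd Flush; mem=49
  op6 P2: load  L1 → I/I/S on L1; bus BusRd; mem=70
  op7 P0: store L1 := 17 → M/I/I on L1; bus BusRdX; mem=70
  op8 P2: store L1 := 46 → I/I/M on L1; bus BusRdX Flush; mem=17
  op9 P2: store L1 := 3 → I/I/M on L1; bus (none); mem=17
  op10 P2: store L0 := 17 → I/I/M on L0; bus BusRdX; mem=49
  op11 P0: load  L1 → S/I/S on L1; bus BusRd Flush; mem=3
  op12 P2: store L1 := 46 → I/I/M on L1; bus BusRdX; mem=3
  op13 P2: store L1 := 32 → I/I/M on L1; bus (none); mem=3
  op14 P1: store L1 := 20 → I/M/I on L1; bus BusRdX Flush; mem=32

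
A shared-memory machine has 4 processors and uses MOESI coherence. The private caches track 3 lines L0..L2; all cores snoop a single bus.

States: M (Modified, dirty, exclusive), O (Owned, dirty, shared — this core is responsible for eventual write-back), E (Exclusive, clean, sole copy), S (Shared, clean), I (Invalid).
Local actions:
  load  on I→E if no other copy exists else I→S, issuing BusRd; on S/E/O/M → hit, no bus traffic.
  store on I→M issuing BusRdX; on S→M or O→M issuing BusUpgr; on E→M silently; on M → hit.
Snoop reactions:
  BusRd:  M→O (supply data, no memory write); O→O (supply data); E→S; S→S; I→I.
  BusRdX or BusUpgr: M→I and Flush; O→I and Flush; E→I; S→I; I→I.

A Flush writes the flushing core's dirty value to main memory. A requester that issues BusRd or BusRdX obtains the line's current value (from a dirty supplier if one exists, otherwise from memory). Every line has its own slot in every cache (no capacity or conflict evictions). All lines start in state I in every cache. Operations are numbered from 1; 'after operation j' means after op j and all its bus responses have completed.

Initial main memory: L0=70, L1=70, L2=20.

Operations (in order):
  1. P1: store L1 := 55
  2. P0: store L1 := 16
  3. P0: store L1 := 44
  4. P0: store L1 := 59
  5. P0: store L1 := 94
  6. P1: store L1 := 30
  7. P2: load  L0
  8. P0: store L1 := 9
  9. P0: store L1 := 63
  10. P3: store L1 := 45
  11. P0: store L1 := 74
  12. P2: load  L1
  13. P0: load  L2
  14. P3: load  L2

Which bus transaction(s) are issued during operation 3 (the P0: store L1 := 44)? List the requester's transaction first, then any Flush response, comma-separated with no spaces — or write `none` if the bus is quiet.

bus = none

1. P1: store L1 := 55  bus=[BusRdX]  L1: P0=I P1=M P2=I P3=I  mem[L1]=70
2. P0: store L1 := 16  bus=[BusRdX,Flush]  L1: P0=M P1=I P2=I P3=I  mem[L1]=55
3. P0: store L1 := 44  bus=[-]  L1: P0=M P1=I P2=I P3=I  mem[L1]=55
4. P0: store L1 := 59  bus=[-]  L1: P0=M P1=I P2=I P3=I  mem[L1]=55
5. P0: store L1 := 94  bus=[-]  L1: P0=M P1=I P2=I P3=I  mem[L1]=55
6. P1: store L1 := 30  bus=[BusRdX,Flush]  L1: P0=I P1=M P2=I P3=I  mem[L1]=94
7. P2: load  L0  bus=[BusRd]  L0: P0=I P1=I P2=E P3=I  mem[L0]=70
8. P0: store L1 := 9  bus=[BusRdX,Flush]  L1: P0=M P1=I P2=I P3=I  mem[L1]=30
9. P0: store L1 := 63  bus=[-]  L1: P0=M P1=I P2=I P3=I  mem[L1]=30
10. P3: store L1 := 45  bus=[BusRdX,Flush]  L1: P0=I P1=I P2=I P3=M  mem[L1]=63
11. P0: store L1 := 74  bus=[BusRdX,Flush]  L1: P0=M P1=I P2=I P3=I  mem[L1]=45
12. P2: load  L1  bus=[BusRd]  L1: P0=O P1=I P2=S P3=I  mem[L1]=45
13. P0: load  L2  bus=[BusRd]  L2: P0=E P1=I P2=I P3=I  mem[L2]=20
14. P3: load  L2  bus=[BusRd]  L2: P0=S P1=I P2=I P3=S  mem[L2]=20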